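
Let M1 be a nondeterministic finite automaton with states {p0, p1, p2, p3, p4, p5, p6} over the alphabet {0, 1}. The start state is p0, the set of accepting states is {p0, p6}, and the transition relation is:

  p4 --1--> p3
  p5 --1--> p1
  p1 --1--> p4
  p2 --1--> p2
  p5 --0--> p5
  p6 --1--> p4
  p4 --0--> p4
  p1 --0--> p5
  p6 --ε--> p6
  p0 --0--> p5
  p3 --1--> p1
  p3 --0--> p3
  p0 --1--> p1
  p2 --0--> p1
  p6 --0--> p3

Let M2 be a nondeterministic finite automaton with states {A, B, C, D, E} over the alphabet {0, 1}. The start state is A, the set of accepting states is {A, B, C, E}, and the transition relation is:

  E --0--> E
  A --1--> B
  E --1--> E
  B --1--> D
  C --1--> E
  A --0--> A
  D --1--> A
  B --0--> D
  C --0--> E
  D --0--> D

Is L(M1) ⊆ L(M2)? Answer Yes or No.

Exploring the product automaton M1 × M2 from the start pair (p0, A), following both machines on each input symbol, reaches 9 state pairs: (p0, A), (p5, A), (p1, B), (p5, D), (p4, D), (p1, A), (p3, A), (p4, B), (p3, D).
M1 accepts in {p0, p6} and M2 accepts in {A, B, C, E}. The reachable pairs whose M1-component is accepting are (p0, A); in each of them the M2-component is accepting too, so the product for L(M1) \ L(M2) (M1-component accepting, M2-component rejecting) has no reachable accepting pair and the difference is empty.
Hence every string in L(M1) is also in L(M2).

Yes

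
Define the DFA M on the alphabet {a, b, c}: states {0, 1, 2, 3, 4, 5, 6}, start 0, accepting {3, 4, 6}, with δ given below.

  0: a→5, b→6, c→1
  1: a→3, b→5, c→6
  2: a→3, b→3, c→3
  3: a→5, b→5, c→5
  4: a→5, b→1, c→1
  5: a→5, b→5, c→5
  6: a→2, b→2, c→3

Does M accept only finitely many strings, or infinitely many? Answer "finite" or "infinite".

The useful states (reachable from 0 and able to reach an accepting state) are {0, 1, 2, 3, 6}.
Restricted to these states the transition graph has no cycle, so every accepting path has bounded length and L is finite.

finite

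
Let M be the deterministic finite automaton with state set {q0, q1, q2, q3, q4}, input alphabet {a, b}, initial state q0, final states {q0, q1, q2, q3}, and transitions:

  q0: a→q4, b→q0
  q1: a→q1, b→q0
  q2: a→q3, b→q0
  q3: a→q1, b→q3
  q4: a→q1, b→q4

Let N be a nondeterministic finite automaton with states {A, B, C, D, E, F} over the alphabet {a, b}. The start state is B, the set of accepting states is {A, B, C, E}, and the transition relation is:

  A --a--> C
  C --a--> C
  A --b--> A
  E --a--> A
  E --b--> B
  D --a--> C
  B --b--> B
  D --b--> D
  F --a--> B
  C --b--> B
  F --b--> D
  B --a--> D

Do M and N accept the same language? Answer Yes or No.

Exploring the product automaton M × N from the start pair (q0, B), following both machines on each input symbol, reaches 3 state pairs: (q0, B), (q4, D), (q1, C).
M accepts in {q0, q1, q2, q3} and N accepts in {A, B, C, E}. In every reachable pair the two components are either both accepting — (q0, B), (q1, C) — or both non-accepting, so no string is accepted by exactly one of the machines: L(M) \ L(N) and L(N) \ L(M) are both empty.
Hence every string is accepted by M iff it is accepted by N, and the two languages coincide.

Yes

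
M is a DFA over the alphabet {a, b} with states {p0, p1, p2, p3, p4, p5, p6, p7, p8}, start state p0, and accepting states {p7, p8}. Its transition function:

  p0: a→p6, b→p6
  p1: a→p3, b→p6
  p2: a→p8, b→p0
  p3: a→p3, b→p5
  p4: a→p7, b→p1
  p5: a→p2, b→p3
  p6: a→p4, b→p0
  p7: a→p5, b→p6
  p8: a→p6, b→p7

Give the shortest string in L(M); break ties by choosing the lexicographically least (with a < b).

A breadth-first search from p0 reaches an accepting state first via the path p0 → p6 → p4 → p7 on input aaa.
No string of length < 3 is accepted (BFS exhausts all shorter strings without reaching an accepting state), and aaa is the lexicographically least accepting string of length 3.

aaa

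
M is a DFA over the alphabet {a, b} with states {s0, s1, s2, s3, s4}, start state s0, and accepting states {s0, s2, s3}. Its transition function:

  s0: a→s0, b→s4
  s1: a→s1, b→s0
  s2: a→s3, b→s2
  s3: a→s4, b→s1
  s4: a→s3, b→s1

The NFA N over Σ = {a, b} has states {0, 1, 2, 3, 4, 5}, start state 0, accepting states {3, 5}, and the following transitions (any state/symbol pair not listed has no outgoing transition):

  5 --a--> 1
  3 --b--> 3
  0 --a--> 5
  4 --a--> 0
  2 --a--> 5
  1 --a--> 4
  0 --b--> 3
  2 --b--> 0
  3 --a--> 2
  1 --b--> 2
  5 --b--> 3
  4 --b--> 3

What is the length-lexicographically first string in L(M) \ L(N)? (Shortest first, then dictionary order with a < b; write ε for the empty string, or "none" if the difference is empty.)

ε

The empty string ε is accepted by M but not by N.
Since ε is the unique shortest string, it is the required witness.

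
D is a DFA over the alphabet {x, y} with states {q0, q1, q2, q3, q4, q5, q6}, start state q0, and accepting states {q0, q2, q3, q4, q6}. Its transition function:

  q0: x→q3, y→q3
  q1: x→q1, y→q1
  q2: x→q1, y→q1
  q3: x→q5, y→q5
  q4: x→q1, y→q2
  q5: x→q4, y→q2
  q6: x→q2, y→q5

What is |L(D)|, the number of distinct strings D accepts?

The useful subgraph on states {q0, q2, q3, q4, q5} is acyclic, so L(D) is finite; the longest accepting path visits 5 useful states, giving maximum string length 4.
Counting accepting paths from q0 by length: 1 of length 0, 2 of length 1, 8 of length 3, 4 of length 4. Total 15.

15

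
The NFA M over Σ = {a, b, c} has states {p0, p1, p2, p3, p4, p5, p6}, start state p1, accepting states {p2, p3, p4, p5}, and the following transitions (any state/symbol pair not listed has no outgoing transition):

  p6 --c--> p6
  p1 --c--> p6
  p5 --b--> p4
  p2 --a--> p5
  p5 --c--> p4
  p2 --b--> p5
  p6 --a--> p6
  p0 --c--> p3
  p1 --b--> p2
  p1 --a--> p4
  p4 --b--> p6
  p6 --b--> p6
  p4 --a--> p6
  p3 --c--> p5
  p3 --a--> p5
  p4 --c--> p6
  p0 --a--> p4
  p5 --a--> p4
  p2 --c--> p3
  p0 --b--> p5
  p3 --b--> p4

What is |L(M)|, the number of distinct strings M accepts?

20

The useful subgraph on states {p1, p2, p3, p4, p5} is acyclic, so L(M) is finite; the longest accepting path visits 5 useful states, giving maximum string length 4.
Counting accepting paths from p1 by length: 2 of length 1, 3 of length 2, 9 of length 3, 6 of length 4. Total 20.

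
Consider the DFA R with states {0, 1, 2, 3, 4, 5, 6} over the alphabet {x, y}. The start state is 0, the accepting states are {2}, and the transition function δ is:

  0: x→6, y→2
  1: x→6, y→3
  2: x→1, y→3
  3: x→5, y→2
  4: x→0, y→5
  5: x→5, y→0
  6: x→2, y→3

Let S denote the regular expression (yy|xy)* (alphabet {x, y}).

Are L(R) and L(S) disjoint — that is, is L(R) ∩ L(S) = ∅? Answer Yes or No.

Converting the expression S to a DFA (subset construction, then merging equivalent states) gives the minimal DFA with states {s0, s1, s2}, start state s0, accepting states {s0} and transitions s0: x→s1, y→s1; s1: x→s2, y→s0; s2: x→s2, y→s2.
Exploring the product automaton R × S from the start pair (0, s0), following both machines on each input symbol, reaches 11 state pairs: (0, s0), (6, s1), (2, s1), (2, s2), (3, s0), (1, s2), (3, s2), (5, s1), (6, s2), (5, s2), (0, s2).
R accepts in {2} and S accepts in {s0}; no reachable pair has both components accepting, so no string drives both machines to acceptance simultaneously and L(R) ∩ L(S) = ∅.
So no string is accepted by both, and the intersection is empty.

Yes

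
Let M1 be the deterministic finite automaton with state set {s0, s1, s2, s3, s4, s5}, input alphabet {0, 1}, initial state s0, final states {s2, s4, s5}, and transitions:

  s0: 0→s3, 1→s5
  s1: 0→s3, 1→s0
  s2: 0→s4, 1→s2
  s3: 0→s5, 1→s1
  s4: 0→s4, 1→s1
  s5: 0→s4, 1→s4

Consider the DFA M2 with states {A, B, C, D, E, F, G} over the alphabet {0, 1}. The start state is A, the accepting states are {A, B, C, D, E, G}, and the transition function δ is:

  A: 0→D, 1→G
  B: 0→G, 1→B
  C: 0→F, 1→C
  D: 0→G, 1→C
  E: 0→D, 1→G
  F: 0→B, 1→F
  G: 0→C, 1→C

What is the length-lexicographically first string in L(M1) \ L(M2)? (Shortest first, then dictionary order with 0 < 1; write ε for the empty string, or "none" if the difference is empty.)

100

The string 100 is accepted by M1 but not by M2.
No shorter string lies in the difference, and 100 is the lexicographically first length-3 string in L(M1) \ L(M2).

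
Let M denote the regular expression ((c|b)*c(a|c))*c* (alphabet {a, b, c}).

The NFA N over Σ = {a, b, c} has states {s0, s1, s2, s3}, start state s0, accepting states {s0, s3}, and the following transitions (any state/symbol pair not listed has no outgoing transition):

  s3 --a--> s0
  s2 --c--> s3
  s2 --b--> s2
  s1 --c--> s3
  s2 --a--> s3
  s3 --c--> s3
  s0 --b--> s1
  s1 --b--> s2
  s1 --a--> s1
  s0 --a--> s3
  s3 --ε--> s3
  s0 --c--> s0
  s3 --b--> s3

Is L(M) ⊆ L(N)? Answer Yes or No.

Yes

Converting the expression M to a DFA (subset construction, then merging equivalent states) gives the minimal DFA with states {m0, m1, m2, m3, m4}, start state m0, accepting states {m0, m3} and transitions m0: a→m1, b→m2, c→m3; m1: a→m1, b→m1, c→m1; m2: a→m1, b→m2, c→m4; m3: a→m0, b→m2, c→m3; m4: a→m0, b→m2, c→m3.
Exploring the product automaton M × N from the start pair (m0, s0), following both machines on each input symbol, reaches 12 state pairs: (m0, s0), (m1, s3), (m2, s1), (m3, s0), (m1, s0), (m1, s1), (m2, s2), (m4, s3), (m0, s3), (m1, s2), (m2, s3), (m3, s3).
M accepts in {m0, m3} and N accepts in {s0, s3}. The reachable pairs whose M-component is accepting are (m0, s0), (m3, s0), (m0, s3), (m3, s3); in each of them the N-component is accepting too, so the product for L(M) \ L(N) (M-component accepting, N-component rejecting) has no reachable accepting pair and the difference is empty.
Hence every string in L(M) is also in L(N).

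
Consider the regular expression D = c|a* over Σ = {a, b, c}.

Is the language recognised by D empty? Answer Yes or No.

The empty string ε matches the expression, so it belongs to L(D).
Since L(D) contains at least one string, it is not empty.

No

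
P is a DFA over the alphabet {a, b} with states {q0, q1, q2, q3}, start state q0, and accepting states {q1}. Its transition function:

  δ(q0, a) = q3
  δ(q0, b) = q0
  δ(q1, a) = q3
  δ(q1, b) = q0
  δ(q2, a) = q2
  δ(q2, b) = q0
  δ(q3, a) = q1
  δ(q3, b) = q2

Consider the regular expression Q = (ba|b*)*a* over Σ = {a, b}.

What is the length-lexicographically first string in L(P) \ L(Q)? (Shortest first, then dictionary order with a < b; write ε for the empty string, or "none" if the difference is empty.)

aabaa

The string aabaa is accepted by P but not by Q.
No shorter string lies in the difference, and aabaa is the lexicographically first length-5 string in L(P) \ L(Q).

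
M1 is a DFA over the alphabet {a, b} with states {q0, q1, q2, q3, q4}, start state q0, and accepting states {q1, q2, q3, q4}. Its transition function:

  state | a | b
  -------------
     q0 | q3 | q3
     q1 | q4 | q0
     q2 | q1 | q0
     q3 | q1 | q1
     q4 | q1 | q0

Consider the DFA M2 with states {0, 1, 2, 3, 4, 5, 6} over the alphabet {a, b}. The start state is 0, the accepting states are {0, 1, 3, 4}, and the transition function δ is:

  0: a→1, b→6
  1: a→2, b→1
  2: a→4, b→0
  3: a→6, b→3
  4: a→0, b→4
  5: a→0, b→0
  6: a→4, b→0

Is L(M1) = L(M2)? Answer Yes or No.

The string b is accepted by M1 but rejected by M2.
So L(M1) ≠ L(M2).

No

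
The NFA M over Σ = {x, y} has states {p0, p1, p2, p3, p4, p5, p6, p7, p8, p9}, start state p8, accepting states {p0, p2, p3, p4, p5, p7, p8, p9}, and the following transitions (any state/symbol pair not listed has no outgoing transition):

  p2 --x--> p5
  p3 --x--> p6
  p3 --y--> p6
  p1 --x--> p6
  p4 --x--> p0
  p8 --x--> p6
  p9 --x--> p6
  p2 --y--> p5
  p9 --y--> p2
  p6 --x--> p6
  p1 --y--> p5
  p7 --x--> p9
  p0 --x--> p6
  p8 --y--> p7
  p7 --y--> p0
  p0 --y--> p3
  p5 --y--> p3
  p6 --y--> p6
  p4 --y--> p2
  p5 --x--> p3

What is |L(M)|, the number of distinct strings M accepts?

The useful subgraph on states {p0, p2, p3, p5, p7, p8, p9} is acyclic, so L(M) is finite; the longest accepting path visits 6 useful states, giving maximum string length 5.
Counting accepting paths from p8 by length: 1 of length 0, 1 of length 1, 2 of length 2, 2 of length 3, 2 of length 4, 4 of length 5. Total 12.

12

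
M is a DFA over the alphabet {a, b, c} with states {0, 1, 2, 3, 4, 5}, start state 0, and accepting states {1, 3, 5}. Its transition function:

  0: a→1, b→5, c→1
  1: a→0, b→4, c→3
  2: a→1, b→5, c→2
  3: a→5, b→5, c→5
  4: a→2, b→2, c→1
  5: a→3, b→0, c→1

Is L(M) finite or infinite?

State 0 is reachable from the start and can reach an accepting state, and it lies on the cycle 0 → 1 → 0.
Traversing that cycle any number of times yields accepted strings of unbounded length, so the language is infinite.

infinite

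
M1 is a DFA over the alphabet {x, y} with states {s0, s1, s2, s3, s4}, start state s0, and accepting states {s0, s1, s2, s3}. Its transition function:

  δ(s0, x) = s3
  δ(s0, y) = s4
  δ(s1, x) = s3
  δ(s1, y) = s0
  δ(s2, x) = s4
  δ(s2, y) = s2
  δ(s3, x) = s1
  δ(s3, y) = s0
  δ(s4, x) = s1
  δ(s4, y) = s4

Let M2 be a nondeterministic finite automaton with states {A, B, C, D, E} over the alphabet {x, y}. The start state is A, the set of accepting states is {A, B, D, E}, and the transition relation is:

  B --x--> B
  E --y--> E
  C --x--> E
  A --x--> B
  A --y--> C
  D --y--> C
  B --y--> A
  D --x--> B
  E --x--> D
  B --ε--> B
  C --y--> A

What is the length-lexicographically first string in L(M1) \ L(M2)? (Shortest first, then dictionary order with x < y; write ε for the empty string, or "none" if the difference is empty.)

The string yxxy is accepted by M1 but not by M2.
No shorter string lies in the difference, and yxxy is the lexicographically first length-4 string in L(M1) \ L(M2).

yxxy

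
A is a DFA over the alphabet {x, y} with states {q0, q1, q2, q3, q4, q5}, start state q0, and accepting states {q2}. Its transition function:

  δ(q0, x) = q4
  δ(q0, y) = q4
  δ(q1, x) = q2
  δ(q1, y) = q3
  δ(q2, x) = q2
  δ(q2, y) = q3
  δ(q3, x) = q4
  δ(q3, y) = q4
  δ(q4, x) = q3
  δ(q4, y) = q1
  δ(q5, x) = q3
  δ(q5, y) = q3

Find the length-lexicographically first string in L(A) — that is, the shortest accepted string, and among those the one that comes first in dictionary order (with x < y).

A breadth-first search from q0 reaches an accepting state first via the path q0 → q4 → q1 → q2 on input xyx.
No string of length < 3 is accepted (BFS exhausts all shorter strings without reaching an accepting state), and xyx is the lexicographically least accepting string of length 3.

xyx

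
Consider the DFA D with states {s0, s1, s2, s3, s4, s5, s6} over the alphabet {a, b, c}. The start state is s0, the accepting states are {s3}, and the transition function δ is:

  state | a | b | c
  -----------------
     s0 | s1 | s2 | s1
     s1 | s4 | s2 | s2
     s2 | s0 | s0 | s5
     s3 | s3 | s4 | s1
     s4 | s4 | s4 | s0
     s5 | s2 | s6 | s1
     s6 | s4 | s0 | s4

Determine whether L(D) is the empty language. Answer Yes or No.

The states reachable from the start state are {s0, s1, s2, s4, s5, s6}.
None of the accepting states {s3} is reachable, so no string is accepted and L(D) = ∅.

Yes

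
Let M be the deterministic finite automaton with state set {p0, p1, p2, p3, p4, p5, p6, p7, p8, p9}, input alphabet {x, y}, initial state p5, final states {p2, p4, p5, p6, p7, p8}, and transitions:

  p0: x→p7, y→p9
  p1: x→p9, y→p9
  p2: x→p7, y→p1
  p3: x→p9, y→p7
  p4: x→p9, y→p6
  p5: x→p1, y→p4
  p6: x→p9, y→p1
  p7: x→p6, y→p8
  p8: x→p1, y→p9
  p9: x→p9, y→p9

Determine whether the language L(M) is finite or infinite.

finite

The useful states (reachable from p5 and able to reach an accepting state) are {p4, p5, p6}.
Restricted to these states the transition graph has no cycle, so every accepting path has bounded length and L is finite.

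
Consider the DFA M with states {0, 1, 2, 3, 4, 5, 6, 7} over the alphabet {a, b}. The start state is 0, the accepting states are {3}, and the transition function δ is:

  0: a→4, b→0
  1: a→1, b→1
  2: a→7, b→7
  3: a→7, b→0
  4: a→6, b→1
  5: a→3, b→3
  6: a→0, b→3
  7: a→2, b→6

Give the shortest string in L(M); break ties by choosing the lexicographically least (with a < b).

A breadth-first search from 0 reaches an accepting state first via the path 0 → 4 → 6 → 3 on input aab.
No string of length < 3 is accepted (BFS exhausts all shorter strings without reaching an accepting state), and aab is the lexicographically least accepting string of length 3.

aab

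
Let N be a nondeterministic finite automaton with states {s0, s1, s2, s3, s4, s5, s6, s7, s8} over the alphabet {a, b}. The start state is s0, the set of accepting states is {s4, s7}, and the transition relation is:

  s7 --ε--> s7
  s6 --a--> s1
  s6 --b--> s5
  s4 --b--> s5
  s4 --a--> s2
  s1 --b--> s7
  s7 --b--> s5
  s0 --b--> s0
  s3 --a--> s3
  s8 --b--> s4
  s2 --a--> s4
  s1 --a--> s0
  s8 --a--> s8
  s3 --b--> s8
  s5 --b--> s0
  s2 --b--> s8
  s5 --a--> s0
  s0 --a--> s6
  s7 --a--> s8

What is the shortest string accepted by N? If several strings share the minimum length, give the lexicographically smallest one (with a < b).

aab

A breadth-first search from s0 reaches an accepting state first via the path s0 → s6 → s1 → s7 on input aab.
No string of length < 3 is accepted (BFS exhausts all shorter strings without reaching an accepting state), and aab is the lexicographically least accepting string of length 3.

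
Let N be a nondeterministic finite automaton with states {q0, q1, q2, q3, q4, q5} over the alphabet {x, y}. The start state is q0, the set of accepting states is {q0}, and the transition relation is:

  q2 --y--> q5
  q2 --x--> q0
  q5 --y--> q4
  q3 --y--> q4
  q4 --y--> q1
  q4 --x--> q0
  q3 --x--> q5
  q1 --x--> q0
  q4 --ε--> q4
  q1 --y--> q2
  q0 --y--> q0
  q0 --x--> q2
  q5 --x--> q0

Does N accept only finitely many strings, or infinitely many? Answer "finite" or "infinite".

infinite

State q0 is reachable from the start and can reach an accepting state, and it lies on the cycle q0 → q0.
Traversing that cycle any number of times yields accepted strings of unbounded length, so the language is infinite.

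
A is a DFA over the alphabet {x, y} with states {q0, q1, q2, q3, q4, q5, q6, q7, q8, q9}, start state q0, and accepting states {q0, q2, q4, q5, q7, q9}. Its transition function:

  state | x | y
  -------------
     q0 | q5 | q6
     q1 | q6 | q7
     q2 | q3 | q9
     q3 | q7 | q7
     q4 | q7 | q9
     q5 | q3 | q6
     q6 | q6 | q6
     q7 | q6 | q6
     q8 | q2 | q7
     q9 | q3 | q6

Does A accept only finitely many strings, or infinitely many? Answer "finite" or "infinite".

The useful states (reachable from q0 and able to reach an accepting state) are {q0, q3, q5, q7}.
Restricted to these states the transition graph has no cycle, so every accepting path has bounded length and L is finite.

finite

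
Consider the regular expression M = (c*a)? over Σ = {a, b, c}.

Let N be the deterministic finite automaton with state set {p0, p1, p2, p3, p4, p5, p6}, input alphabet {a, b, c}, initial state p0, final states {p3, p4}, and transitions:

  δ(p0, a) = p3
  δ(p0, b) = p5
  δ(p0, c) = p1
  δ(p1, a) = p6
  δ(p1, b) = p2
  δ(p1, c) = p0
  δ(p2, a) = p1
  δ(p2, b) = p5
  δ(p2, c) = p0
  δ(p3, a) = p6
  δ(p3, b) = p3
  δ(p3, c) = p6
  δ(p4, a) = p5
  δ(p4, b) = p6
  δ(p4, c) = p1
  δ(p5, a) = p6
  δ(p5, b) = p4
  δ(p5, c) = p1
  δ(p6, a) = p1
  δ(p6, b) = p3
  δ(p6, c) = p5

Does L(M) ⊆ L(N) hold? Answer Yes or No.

No

The empty string ε is in L(M) but not in L(N).
So L(M) ⊄ L(N).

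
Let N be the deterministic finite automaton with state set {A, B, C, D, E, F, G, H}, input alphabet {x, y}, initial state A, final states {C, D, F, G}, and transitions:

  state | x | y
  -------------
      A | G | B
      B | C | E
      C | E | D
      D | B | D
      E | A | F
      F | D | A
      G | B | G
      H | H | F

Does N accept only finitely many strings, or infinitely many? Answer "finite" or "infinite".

infinite

State B is reachable from the start and can reach an accepting state, and it lies on the cycle B → C → D → B.
Traversing that cycle any number of times yields accepted strings of unbounded length, so the language is infinite.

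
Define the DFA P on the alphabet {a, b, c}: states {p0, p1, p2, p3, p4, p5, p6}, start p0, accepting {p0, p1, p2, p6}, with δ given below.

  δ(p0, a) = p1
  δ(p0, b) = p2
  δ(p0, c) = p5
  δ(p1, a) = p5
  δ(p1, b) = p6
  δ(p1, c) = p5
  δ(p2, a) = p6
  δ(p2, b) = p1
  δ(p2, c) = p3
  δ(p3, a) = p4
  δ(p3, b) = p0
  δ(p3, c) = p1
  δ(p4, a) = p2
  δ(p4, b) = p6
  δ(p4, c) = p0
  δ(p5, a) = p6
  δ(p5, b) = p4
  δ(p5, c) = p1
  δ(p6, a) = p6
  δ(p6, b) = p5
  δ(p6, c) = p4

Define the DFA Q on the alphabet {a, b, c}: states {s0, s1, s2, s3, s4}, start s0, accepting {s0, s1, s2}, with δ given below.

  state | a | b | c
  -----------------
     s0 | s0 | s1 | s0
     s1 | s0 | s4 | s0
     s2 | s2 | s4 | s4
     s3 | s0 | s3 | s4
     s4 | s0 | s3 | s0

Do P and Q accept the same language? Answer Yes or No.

No

The string bb is accepted by P but rejected by Q.
So L(P) ≠ L(Q).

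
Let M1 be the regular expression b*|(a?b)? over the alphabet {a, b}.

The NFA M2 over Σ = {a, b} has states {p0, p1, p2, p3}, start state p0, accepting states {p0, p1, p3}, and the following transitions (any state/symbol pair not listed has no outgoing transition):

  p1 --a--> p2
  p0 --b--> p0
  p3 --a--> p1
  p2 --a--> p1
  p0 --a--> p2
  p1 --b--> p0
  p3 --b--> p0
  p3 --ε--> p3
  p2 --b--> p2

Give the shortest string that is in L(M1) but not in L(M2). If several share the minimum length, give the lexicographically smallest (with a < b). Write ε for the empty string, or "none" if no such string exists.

The string ab is accepted by M1 but not by M2.
No shorter string lies in the difference, and ab is the lexicographically first length-2 string in L(M1) \ L(M2).

ab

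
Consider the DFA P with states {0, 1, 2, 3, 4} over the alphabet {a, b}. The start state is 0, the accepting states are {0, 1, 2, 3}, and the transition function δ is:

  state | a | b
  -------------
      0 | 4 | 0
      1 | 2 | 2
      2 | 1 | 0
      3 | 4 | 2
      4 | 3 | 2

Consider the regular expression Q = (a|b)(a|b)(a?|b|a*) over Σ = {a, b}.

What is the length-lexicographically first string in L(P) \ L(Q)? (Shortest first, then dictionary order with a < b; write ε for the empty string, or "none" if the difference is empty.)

ε

The empty string ε is accepted by P but not by Q.
Since ε is the unique shortest string, it is the required witness.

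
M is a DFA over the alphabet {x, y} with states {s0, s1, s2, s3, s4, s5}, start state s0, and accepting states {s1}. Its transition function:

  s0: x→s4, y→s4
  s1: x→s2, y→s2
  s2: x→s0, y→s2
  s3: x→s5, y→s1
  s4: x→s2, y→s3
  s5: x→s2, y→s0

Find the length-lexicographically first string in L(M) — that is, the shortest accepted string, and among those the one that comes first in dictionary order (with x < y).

A breadth-first search from s0 reaches an accepting state first via the path s0 → s4 → s3 → s1 on input xyy.
No string of length < 3 is accepted (BFS exhausts all shorter strings without reaching an accepting state), and xyy is the lexicographically least accepting string of length 3.

xyy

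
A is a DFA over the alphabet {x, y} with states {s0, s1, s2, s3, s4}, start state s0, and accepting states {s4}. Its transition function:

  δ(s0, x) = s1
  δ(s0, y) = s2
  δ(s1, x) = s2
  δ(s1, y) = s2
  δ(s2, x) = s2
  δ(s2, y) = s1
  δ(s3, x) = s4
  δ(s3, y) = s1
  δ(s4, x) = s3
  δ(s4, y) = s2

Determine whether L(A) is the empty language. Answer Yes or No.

Yes

The states reachable from the start state are {s0, s1, s2}.
None of the accepting states {s4} is reachable, so no string is accepted and L(A) = ∅.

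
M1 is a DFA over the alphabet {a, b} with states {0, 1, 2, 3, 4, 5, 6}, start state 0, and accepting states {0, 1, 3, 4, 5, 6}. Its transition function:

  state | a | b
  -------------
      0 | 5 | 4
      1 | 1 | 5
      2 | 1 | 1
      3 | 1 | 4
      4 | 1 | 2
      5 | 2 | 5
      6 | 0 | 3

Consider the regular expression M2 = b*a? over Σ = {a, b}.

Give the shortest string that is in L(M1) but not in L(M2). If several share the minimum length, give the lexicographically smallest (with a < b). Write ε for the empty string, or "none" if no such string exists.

ab

The string ab is accepted by M1 but not by M2.
No shorter string lies in the difference, and ab is the lexicographically first length-2 string in L(M1) \ L(M2).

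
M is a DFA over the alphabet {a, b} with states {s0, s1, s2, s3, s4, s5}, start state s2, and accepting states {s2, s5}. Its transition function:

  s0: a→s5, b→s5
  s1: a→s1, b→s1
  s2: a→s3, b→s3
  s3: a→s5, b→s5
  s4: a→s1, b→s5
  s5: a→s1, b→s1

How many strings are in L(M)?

The useful subgraph on states {s2, s3, s5} is acyclic, so L(M) is finite; the longest accepting path visits 3 useful states, giving maximum string length 2.
Counting accepting paths from s2 by length: 1 of length 0, 4 of length 2. Total 5.

5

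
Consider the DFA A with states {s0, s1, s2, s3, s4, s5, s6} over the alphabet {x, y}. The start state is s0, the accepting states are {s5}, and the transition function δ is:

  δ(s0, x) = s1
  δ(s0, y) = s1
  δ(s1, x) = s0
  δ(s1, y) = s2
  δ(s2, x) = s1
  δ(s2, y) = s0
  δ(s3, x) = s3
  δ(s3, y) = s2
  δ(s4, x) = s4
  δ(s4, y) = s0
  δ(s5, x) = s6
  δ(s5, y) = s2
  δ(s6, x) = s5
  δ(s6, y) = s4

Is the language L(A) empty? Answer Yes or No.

The states reachable from the start state are {s0, s1, s2}.
None of the accepting states {s5} is reachable, so no string is accepted and L(A) = ∅.

Yes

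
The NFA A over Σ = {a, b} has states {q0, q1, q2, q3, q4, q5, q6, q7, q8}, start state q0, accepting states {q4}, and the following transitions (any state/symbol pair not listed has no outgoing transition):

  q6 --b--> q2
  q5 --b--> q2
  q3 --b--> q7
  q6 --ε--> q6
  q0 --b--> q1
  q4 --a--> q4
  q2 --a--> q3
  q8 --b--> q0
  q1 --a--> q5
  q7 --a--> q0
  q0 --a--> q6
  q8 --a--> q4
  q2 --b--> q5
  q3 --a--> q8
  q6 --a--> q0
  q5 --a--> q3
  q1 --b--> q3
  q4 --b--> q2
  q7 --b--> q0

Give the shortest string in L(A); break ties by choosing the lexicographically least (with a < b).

A breadth-first search from q0 reaches an accepting state first via the path q0 → q1 → q3 → q8 → q4 on input bbaa.
No string of length < 4 is accepted (BFS exhausts all shorter strings without reaching an accepting state), and bbaa is the lexicographically least accepting string of length 4.

bbaa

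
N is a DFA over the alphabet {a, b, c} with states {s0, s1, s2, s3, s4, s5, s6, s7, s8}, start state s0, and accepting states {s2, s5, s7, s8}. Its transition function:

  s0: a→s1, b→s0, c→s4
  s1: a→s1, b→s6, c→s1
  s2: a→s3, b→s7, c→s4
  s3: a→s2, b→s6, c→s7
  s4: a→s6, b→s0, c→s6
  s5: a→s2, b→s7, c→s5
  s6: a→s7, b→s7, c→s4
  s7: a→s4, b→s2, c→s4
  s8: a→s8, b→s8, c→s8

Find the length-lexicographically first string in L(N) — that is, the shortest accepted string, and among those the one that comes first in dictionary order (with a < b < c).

A breadth-first search from s0 reaches an accepting state first via the path s0 → s1 → s6 → s7 on input aba.
No string of length < 3 is accepted (BFS exhausts all shorter strings without reaching an accepting state), and aba is the lexicographically least accepting string of length 3.

aba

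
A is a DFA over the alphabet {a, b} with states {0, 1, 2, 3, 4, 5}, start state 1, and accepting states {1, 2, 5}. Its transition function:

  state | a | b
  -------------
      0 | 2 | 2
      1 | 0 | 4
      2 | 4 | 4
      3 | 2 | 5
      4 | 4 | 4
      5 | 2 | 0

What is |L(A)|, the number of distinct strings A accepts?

The useful subgraph on states {0, 1, 2} is acyclic, so L(A) is finite; the longest accepting path visits 3 useful states, giving maximum string length 2.
Counting accepting paths from 1 by length: 1 of length 0, 2 of length 2. Total 3.

3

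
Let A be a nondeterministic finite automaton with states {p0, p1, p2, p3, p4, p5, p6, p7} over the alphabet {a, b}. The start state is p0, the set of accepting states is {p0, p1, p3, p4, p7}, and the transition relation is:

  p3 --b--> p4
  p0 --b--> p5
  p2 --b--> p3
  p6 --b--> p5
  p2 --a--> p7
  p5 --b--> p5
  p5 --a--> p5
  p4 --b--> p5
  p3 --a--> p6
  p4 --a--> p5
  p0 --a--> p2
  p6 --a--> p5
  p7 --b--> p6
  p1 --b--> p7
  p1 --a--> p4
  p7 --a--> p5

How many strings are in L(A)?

4

The useful subgraph on states {p0, p2, p3, p4, p7} is acyclic, so L(A) is finite; the longest accepting path visits 4 useful states, giving maximum string length 3.
Counting accepting paths from p0 by length: 1 of length 0, 2 of length 2, 1 of length 3. Total 4.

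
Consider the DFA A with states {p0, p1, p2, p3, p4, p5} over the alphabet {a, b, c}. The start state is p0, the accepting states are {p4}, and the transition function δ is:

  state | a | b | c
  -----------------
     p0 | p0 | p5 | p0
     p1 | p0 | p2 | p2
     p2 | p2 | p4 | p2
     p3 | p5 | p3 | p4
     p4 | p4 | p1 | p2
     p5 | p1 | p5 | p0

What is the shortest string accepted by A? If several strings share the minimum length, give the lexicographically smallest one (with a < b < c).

A breadth-first search from p0 reaches an accepting state first via the path p0 → p5 → p1 → p2 → p4 on input babb.
No string of length < 4 is accepted (BFS exhausts all shorter strings without reaching an accepting state), and babb is the lexicographically least accepting string of length 4.

babb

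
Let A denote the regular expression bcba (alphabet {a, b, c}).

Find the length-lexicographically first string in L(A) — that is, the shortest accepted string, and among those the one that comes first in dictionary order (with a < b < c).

By inspection of the expression, no string of length less than 4 matches, and bcba is the lexicographically first match of length 4.

bcba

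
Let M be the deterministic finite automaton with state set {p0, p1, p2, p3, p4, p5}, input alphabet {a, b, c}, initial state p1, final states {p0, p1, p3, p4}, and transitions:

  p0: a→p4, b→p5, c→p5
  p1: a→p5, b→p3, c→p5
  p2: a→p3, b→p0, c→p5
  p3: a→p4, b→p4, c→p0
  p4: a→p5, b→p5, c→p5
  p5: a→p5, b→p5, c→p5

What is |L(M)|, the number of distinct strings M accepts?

The useful subgraph on states {p0, p1, p3, p4} is acyclic, so L(M) is finite; the longest accepting path visits 4 useful states, giving maximum string length 3.
Counting accepting paths from p1 by length: 1 of length 0, 1 of length 1, 3 of length 2, 1 of length 3. Total 6.

6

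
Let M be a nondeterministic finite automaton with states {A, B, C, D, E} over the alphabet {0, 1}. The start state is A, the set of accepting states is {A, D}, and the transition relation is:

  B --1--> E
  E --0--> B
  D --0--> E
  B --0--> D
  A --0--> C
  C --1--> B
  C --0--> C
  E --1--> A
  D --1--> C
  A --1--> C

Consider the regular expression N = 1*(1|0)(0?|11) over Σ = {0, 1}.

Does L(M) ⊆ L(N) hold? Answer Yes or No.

No

The empty string ε is in L(M) but not in L(N).
So L(M) ⊄ L(N).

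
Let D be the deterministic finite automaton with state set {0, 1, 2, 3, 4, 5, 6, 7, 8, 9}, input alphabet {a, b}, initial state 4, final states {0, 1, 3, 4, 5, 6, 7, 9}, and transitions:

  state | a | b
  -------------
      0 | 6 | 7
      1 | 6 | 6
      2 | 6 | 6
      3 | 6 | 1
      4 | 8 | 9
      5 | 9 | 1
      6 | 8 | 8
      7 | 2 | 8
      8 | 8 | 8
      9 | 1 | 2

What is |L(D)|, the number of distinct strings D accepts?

The useful subgraph on states {1, 2, 4, 6, 9} is acyclic, so L(D) is finite; the longest accepting path visits 4 useful states, giving maximum string length 3.
Counting accepting paths from 4 by length: 1 of length 0, 1 of length 1, 1 of length 2, 4 of length 3. Total 7.

7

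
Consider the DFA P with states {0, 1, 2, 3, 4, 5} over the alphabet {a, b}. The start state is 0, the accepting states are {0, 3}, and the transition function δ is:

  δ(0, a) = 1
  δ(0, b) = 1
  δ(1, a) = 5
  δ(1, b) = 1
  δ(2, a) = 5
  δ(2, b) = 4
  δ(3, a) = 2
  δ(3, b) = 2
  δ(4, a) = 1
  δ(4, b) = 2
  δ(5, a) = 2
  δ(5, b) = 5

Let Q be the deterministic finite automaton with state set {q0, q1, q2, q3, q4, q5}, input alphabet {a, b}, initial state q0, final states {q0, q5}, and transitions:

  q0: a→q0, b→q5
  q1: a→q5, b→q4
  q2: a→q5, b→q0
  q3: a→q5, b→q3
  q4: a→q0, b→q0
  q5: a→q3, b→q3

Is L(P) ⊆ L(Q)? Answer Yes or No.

Yes

Exploring the product automaton P × Q from the start pair (0, q0), following both machines on each input symbol, reaches 12 state pairs: (0, q0), (1, q0), (1, q5), (5, q0), (5, q3), (1, q3), (2, q0), (5, q5), (2, q5), (4, q5), (2, q3), (4, q3).
P accepts in {0, 3} and Q accepts in {q0, q5}. The reachable pairs whose P-component is accepting are (0, q0); in each of them the Q-component is accepting too, so the product for L(P) \ L(Q) (P-component accepting, Q-component rejecting) has no reachable accepting pair and the difference is empty.
Hence every string in L(P) is also in L(Q).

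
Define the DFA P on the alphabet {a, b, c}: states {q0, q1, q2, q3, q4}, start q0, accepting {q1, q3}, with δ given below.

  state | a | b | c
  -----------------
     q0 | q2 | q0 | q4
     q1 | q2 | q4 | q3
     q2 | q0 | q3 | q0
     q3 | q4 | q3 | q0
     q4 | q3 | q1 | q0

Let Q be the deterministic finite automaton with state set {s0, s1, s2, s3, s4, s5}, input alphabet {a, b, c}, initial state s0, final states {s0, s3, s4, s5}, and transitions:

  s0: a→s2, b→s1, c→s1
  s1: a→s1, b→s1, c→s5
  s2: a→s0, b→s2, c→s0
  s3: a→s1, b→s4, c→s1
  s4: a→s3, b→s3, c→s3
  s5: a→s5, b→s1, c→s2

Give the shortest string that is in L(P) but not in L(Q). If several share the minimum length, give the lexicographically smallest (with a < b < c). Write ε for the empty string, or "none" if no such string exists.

ab

The string ab is accepted by P but not by Q.
No shorter string lies in the difference, and ab is the lexicographically first length-2 string in L(P) \ L(Q).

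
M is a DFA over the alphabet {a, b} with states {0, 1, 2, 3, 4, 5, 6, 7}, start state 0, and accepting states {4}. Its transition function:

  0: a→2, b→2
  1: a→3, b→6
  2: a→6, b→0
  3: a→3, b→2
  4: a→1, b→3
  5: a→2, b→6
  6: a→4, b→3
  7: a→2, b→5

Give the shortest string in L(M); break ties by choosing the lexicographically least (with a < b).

aaa

A breadth-first search from 0 reaches an accepting state first via the path 0 → 2 → 6 → 4 on input aaa.
No string of length < 3 is accepted (BFS exhausts all shorter strings without reaching an accepting state), and aaa is the lexicographically least accepting string of length 3.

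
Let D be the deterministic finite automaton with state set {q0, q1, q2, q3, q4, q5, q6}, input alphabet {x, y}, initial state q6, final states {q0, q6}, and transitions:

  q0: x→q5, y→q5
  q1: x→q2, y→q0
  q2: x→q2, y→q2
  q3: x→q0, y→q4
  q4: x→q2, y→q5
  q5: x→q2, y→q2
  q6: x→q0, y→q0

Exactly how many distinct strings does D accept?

The useful subgraph on states {q0, q6} is acyclic, so L(D) is finite; the longest accepting path visits 2 useful states, giving maximum string length 1.
Counting accepting paths from q6 by length: 1 of length 0, 2 of length 1. Total 3.

3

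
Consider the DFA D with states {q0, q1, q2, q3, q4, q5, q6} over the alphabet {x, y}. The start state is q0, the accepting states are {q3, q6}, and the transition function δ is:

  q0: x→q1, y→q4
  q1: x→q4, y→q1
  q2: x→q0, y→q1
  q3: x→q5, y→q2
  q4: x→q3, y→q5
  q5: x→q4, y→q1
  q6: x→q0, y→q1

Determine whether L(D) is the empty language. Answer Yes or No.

No

The string yx is accepted: the run q0 → q4 → q3 ends in the accepting state q3.
Since at least one string is accepted, L(D) is not empty.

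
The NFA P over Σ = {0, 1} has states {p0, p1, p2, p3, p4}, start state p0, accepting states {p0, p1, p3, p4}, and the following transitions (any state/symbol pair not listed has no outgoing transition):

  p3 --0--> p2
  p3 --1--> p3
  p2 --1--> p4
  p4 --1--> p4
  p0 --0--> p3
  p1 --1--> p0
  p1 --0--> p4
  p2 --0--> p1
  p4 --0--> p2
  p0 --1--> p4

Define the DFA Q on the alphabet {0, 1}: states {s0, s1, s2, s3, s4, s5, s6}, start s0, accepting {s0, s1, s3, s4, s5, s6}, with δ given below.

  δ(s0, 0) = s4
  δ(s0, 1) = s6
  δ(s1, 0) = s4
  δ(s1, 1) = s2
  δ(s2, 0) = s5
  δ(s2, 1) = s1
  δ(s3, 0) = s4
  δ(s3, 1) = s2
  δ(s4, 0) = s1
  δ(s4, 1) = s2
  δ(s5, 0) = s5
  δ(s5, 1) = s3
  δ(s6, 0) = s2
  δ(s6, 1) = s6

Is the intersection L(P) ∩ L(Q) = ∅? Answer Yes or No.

No

The empty string ε is accepted by both P and Q.
Hence L(P) ∩ L(Q) ≠ ∅.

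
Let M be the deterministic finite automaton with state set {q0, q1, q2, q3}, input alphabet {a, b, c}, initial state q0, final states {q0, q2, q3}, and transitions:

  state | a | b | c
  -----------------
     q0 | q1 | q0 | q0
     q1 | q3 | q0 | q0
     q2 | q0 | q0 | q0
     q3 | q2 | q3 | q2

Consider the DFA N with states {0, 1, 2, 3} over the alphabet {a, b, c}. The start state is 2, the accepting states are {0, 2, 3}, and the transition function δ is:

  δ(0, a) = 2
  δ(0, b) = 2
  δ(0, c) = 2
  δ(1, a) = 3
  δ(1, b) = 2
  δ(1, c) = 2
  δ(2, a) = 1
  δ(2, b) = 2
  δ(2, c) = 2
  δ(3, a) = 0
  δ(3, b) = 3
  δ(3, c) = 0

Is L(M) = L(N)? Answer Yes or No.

Yes

Exploring the product automaton M × N from the start pair (q0, 2), following both machines on each input symbol, reaches 4 state pairs: (q0, 2), (q1, 1), (q3, 3), (q2, 0).
M accepts in {q0, q2, q3} and N accepts in {0, 2, 3}. In every reachable pair the two components are either both accepting — (q0, 2), (q3, 3), (q2, 0) — or both non-accepting, so no string is accepted by exactly one of the machines: L(M) \ L(N) and L(N) \ L(M) are both empty.
Hence every string is accepted by M iff it is accepted by N, and the two languages coincide.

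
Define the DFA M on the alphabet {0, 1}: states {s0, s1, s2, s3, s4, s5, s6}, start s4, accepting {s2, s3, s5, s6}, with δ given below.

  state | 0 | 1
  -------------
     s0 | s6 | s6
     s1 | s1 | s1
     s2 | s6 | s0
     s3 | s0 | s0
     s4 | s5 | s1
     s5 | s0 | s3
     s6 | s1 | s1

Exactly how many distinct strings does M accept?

The useful subgraph on states {s0, s3, s4, s5, s6} is acyclic, so L(M) is finite; the longest accepting path visits 5 useful states, giving maximum string length 4.
Counting accepting paths from s4 by length: 1 of length 1, 1 of length 2, 2 of length 3, 4 of length 4. Total 8.

8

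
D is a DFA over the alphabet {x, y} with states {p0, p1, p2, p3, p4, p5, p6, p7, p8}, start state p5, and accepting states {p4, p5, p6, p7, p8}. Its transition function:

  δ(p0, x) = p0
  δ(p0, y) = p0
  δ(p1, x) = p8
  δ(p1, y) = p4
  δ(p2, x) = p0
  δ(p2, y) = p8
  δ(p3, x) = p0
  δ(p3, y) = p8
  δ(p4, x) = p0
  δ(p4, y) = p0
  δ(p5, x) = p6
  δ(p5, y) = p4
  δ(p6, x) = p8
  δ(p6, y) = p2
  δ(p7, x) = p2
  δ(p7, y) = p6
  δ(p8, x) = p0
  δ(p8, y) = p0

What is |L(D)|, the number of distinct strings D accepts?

The useful subgraph on states {p2, p4, p5, p6, p8} is acyclic, so L(D) is finite; the longest accepting path visits 4 useful states, giving maximum string length 3.
Counting accepting paths from p5 by length: 1 of length 0, 2 of length 1, 1 of length 2, 1 of length 3. Total 5.

5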